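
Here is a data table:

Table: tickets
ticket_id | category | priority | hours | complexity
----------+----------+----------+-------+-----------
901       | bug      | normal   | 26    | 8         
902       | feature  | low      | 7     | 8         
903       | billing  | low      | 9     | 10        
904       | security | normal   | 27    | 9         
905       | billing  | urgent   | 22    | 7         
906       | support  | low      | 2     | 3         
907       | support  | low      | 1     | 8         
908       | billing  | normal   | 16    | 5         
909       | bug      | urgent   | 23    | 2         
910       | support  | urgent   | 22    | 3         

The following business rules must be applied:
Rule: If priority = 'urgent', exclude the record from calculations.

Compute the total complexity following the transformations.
51

Step 1: Identify records where priority = 'urgent'
Step 2: The excluded records sum to 12
Step 3: Original total complexity = 63
Step 4: Remaining total = 63 - 12 = 51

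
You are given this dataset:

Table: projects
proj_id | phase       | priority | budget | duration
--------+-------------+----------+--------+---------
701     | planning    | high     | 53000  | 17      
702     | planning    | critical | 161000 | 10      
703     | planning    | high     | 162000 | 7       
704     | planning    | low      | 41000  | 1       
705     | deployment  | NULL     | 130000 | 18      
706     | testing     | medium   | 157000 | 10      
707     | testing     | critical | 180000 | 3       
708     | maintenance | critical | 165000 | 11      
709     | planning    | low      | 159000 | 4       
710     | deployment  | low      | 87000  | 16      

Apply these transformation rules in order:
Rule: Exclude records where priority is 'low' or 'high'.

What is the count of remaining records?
5

Step 1: Count records to exclude
  - 3 (low) + 2 (high) = 5 records
Step 2: Total records: 10
Step 3: Remaining = 10 - 5 = 5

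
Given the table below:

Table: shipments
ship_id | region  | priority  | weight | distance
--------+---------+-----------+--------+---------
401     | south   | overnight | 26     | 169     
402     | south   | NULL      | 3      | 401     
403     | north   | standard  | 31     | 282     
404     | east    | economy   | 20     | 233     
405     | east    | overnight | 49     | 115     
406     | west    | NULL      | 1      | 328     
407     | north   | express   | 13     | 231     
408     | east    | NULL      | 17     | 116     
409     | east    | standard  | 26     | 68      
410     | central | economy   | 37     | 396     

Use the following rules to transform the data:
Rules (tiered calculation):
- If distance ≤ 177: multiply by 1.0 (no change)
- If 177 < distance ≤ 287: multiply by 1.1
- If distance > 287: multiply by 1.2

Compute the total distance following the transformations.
2638.6

Step 1: Tier 1 (distance ≤ 177): 4 records, sum = 468 × 1.0 = 468.0
Step 2: Tier 2 (177 < distance ≤ 287): 3 records, sum = 746 × 1.1 = 820.6
Step 3: Tier 3 (distance > 287): 3 records, sum = 1125 × 1.2 = 1350.0
Step 4: Final sum = 468.0 + 820.6 + 1350.0 = 2638.6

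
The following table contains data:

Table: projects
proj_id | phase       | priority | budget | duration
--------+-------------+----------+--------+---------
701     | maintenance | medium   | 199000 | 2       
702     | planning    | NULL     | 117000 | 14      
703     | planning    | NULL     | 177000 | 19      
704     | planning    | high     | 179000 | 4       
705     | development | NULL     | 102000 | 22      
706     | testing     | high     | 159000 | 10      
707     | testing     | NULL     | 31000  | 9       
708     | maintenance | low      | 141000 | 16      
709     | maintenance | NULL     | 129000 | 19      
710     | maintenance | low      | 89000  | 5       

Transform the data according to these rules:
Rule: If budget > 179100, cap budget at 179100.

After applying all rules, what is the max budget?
179100

Step 1: Original maximum budget = 199000
Step 2: Apply cap at 179100
Step 3: 1 records had budget > 179100 and were capped
Step 4: Maximum after transformation = 179100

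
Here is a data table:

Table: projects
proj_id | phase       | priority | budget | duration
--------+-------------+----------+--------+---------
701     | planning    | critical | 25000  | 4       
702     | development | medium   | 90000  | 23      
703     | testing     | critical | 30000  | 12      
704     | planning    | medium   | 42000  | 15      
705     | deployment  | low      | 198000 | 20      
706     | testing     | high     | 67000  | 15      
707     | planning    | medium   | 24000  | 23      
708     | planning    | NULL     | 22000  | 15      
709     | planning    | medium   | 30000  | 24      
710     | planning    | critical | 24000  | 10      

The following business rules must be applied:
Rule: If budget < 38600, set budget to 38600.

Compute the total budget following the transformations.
628600

Step 1: 6 records have budget < 38600
Step 2: These records originally summed to 155000
Step 3: After setting to minimum: 6 × 38600 = 231600
Step 4: Unaffected records sum: 397000
Step 5: Final sum = 231600 + 397000 = 628600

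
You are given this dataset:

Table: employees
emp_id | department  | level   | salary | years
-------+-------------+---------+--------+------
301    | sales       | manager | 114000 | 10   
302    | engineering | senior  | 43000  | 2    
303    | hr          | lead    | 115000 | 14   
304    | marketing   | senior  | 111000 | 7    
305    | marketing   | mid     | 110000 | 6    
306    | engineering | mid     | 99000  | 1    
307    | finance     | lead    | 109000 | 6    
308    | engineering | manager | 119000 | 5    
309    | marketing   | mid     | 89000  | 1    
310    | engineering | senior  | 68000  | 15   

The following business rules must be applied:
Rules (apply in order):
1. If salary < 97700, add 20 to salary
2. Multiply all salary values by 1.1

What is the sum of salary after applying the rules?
1074766.0

Step 1: Apply Rule 1 - Add 20 to records with salary < 97700
  - 3 records affected: 200000 + (3 × 20) = 200060
  - Unaffected records: 777000
  - Sum after Rule 1: 977060
Step 2: Apply Rule 2 - Multiply all by 1.1
  - 977060 × 1.1 = 1074766.0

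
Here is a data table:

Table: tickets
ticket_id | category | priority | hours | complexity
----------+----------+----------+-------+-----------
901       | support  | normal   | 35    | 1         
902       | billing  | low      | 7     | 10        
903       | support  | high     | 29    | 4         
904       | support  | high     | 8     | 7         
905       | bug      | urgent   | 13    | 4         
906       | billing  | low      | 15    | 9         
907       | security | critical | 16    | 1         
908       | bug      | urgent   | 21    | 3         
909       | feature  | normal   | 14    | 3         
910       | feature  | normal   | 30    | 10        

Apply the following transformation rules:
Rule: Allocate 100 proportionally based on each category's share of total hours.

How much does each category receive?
billing: 11.7, bug: 18.09, feature: 23.4, security: 8.51, support: 38.3

Step 1: Calculate total hours = 188
Step 2: Calculate each category's proportion:
  billing: 22/188 = 11.70% → 11.7
  bug: 34/188 = 18.09% → 18.09
  feature: 44/188 = 23.40% → 23.4
  security: 16/188 = 8.51% → 8.51
  support: 72/188 = 38.30% → 38.3
Step 3: Verify: sum of allocations ≈ 100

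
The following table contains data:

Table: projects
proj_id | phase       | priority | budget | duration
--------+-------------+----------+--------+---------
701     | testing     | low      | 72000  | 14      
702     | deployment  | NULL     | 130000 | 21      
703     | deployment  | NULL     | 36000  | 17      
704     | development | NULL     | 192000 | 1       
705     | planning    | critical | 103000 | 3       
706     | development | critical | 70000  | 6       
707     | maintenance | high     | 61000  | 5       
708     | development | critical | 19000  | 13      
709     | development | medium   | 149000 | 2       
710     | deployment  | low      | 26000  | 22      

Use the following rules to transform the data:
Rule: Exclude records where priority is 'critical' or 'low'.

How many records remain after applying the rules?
5

Step 1: Count records to exclude
  - 3 (critical) + 2 (low) = 5 records
Step 2: Total records: 10
Step 3: Remaining = 10 - 5 = 5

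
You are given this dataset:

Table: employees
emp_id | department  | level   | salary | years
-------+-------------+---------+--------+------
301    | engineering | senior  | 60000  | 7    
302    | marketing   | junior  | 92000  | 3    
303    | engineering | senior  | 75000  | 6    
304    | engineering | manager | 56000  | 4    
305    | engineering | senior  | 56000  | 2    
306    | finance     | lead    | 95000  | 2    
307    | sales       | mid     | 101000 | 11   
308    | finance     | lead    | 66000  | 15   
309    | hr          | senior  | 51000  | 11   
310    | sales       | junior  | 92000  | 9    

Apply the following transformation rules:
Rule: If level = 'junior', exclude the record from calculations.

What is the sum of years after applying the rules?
58

Step 1: Identify records where level = 'junior'
Step 2: The excluded records sum to 12
Step 3: Original total years = 70
Step 4: Remaining total = 70 - 12 = 58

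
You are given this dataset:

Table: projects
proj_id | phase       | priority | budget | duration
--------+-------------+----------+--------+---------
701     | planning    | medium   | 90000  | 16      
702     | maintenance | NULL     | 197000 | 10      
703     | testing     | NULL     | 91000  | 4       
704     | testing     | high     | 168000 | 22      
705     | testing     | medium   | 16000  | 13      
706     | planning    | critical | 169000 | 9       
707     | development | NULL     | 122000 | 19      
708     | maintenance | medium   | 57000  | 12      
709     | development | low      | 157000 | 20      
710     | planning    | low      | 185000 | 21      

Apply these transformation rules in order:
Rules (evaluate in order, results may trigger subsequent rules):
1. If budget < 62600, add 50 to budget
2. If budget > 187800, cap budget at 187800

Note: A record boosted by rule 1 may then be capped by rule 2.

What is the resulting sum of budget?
1242900

Step 1: Apply rule 1 to records with budget < 62600
  - 2 records get bonus of 50
  - Of these, 0 records then exceed 187800 and get capped
Step 2: Apply rule 2 to records with budget > 187800
  - 1 records (original) are capped
Step 3: Calculate final sum = 1242900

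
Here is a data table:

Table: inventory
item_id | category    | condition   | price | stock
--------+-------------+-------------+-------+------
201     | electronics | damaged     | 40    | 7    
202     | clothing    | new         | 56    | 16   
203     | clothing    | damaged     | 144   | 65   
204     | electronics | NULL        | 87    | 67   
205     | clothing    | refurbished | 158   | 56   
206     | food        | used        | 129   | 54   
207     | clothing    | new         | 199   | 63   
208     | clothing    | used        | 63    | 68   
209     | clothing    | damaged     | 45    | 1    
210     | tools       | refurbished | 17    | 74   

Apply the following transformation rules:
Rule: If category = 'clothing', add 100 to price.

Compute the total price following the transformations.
1538

Step 1: Count records where category = 'clothing': 6
Step 2: Total bonus added: 6 × 100 = 600
Step 3: Original sum of price: 938
Step 4: Final sum = 938 + 600 = 1538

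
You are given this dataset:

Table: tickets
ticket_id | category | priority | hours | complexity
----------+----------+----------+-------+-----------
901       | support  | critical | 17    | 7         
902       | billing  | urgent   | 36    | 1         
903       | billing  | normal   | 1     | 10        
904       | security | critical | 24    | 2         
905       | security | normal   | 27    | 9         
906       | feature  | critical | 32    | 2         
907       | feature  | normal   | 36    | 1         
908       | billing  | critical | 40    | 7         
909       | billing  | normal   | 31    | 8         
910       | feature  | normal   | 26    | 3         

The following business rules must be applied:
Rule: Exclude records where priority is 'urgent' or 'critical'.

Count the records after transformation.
5

Step 1: Count records to exclude
  - 1 (urgent) + 4 (critical) = 5 records
Step 2: Total records: 10
Step 3: Remaining = 10 - 5 = 5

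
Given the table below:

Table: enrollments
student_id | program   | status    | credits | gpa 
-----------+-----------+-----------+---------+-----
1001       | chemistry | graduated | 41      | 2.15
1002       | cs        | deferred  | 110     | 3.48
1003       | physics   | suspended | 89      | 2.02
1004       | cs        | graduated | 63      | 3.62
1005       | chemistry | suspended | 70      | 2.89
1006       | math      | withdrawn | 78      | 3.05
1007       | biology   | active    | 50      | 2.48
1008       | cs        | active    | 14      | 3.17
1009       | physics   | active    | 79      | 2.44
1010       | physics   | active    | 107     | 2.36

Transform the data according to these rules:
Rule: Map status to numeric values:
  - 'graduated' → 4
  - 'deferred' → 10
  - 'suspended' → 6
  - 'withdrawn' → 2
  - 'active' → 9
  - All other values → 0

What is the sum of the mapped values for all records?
68

Step 1: Apply mapping to each record
Step 2: Count by status:
  'graduated': 2 records × 4 = 8
  'deferred': 1 records × 10 = 10
  'suspended': 2 records × 6 = 12
  'withdrawn': 1 records × 2 = 2
  'active': 4 records × 9 = 36
Step 3: Sum all mapped values = 68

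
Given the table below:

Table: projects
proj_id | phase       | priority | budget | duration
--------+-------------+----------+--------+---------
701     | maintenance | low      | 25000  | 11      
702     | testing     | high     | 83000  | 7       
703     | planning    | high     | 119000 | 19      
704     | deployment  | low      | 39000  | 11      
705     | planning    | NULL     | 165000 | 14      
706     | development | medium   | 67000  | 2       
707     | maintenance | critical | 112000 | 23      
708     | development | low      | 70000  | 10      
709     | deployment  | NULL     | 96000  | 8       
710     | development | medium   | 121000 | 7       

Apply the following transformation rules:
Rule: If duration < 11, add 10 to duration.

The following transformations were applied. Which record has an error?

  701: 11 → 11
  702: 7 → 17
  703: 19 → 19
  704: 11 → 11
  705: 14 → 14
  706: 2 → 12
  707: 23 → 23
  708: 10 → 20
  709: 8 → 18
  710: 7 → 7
Record 710 has an error. The correct transformed value should be 17, not 7.

Step 1: Check each record against the rule
Step 2: Record 710 has duration = 7
Step 3: Since 7 < 11, the bonus should have been applied
Step 4: Correct value = 17, but claimed value = 7
Conclusion: Record 710 has the error.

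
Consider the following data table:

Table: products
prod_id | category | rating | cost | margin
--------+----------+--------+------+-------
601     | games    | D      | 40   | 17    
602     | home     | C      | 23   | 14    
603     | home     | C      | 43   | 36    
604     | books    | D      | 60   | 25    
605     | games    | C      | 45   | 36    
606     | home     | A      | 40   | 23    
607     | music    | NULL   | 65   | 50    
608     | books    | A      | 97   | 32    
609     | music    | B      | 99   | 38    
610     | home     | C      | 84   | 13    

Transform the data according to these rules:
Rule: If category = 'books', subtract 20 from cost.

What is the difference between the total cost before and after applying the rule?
40

Step 1: Original sum of cost = 596
Step 2: 2 records have category = 'books'
Step 3: Each affected record changes by -20
Step 4: Total change = 2 × -20 = -40
Step 5: New sum = 596 + -40 = 556
Step 6: Difference = |556 - 596| = 40
        (Sum decreased by 40)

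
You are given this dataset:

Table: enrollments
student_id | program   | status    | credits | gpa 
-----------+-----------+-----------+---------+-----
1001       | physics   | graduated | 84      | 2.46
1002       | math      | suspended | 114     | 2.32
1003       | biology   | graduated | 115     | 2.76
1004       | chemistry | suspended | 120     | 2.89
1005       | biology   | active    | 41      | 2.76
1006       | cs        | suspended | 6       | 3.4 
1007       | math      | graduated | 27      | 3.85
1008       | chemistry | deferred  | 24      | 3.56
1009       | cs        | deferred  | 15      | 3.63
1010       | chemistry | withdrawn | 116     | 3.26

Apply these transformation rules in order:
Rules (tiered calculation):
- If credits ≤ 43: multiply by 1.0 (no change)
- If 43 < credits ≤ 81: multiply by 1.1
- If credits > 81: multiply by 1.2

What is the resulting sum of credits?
771.8

Step 1: Tier 1 (credits ≤ 43): 5 records, sum = 113 × 1.0 = 113.0
Step 2: Tier 2 (43 < credits ≤ 81): 0 records, sum = 0 × 1.1 = 0.0
Step 3: Tier 3 (credits > 81): 5 records, sum = 549 × 1.2 = 658.8
Step 4: Final sum = 113.0 + 0.0 + 658.8 = 771.8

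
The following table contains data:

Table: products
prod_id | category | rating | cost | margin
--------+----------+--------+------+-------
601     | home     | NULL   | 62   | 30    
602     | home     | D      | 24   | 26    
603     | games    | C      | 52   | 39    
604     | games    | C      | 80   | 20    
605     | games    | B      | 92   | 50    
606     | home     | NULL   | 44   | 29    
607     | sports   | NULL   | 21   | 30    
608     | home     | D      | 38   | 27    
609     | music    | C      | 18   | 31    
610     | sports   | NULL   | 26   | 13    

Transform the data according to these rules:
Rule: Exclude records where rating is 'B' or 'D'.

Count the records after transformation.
7

Step 1: Count records to exclude
  - 1 (B) + 2 (D) = 3 records
Step 2: Total records: 10
Step 3: Remaining = 10 - 3 = 7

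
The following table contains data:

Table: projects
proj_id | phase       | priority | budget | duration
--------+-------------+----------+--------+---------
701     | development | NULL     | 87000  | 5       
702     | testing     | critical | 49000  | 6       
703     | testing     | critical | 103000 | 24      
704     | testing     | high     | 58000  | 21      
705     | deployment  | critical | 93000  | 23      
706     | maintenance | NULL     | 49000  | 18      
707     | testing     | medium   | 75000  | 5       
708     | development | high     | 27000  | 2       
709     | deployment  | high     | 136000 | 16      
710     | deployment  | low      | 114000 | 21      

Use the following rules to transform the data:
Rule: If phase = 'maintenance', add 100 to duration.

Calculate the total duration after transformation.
241

Step 1: Count records where phase = 'maintenance': 1
Step 2: Total bonus added: 1 × 100 = 100
Step 3: Original sum of duration: 141
Step 4: Final sum = 141 + 100 = 241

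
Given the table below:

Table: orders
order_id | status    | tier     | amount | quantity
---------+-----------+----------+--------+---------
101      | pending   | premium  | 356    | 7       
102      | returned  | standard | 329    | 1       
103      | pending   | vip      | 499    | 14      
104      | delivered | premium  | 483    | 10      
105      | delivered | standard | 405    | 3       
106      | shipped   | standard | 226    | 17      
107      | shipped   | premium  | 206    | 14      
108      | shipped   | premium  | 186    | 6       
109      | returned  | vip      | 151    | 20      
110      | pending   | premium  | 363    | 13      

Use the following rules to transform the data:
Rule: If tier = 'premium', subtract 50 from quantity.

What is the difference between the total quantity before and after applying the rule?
250

Step 1: Original sum of quantity = 105
Step 2: 5 records have tier = 'premium'
Step 3: Each affected record changes by -50
Step 4: Total change = 5 × -50 = -250
Step 5: New sum = 105 + -250 = -145
Step 6: Difference = |-145 - 105| = 250
        (Sum decreased by 250)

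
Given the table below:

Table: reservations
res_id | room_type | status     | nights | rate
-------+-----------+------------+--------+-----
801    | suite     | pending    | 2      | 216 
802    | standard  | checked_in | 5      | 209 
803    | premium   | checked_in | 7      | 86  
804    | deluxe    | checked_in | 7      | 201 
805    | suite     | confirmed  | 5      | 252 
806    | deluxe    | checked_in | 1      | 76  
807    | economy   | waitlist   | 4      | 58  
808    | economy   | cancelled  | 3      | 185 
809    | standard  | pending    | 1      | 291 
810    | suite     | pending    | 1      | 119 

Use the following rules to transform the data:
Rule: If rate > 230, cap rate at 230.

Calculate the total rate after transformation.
1610

Step 1: 2 records have rate > 230
Step 2: These records originally summed to 543
Step 3: After capping: 2 × 230 = 460
Step 4: Unaffected records sum: 1150
Step 5: Final sum = 460 + 1150 = 1610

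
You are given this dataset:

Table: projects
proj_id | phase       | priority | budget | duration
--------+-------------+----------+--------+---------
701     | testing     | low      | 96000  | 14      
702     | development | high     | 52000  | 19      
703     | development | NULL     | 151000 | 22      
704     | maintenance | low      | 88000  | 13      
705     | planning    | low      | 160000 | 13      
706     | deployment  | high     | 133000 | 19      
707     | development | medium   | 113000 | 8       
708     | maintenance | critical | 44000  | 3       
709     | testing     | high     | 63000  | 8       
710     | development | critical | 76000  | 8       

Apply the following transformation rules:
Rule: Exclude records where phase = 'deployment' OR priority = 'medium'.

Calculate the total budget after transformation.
730000

Step 1: Find records where phase = 'deployment' OR priority = 'medium'
Step 2: 2 records match, summing to 246000
Step 3: Original sum: 976000
Step 4: Remaining sum = 976000 - 246000 = 730000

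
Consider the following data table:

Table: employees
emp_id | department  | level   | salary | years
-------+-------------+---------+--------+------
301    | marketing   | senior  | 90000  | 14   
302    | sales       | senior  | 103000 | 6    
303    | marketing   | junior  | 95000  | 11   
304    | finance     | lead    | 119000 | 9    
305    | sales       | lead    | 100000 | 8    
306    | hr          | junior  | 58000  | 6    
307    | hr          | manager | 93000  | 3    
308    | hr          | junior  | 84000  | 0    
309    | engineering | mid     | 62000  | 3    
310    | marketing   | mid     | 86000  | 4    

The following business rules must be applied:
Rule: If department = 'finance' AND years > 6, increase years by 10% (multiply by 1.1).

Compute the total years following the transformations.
64.9

Step 1: Find records where department = 'finance' AND years > 6
Step 2: 1 records match, summing to 9
Step 3: After multiplier: 9 × 1.1 = 9.9
Step 4: Unaffected records sum: 55
Step 5: Final sum = 9.9 + 55 = 64.9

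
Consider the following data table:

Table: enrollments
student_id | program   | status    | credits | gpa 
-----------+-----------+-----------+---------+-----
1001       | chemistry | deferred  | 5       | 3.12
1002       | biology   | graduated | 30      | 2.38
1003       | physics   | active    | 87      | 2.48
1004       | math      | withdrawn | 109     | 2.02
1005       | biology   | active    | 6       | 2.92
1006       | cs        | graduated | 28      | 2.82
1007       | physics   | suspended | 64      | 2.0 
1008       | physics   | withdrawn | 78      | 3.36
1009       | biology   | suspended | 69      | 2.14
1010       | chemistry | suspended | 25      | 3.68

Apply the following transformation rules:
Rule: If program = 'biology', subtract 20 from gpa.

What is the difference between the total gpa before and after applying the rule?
60.0

Step 1: Original sum of gpa = 26.92
Step 2: 3 records have program = 'biology'
Step 3: Each affected record changes by -20
Step 4: Total change = 3 × -20 = -60
Step 5: New sum = 26.92 + -60 = -33.08
Step 6: Difference = |-33.08 - 26.92| = 60.0
        (Sum decreased by 60.0)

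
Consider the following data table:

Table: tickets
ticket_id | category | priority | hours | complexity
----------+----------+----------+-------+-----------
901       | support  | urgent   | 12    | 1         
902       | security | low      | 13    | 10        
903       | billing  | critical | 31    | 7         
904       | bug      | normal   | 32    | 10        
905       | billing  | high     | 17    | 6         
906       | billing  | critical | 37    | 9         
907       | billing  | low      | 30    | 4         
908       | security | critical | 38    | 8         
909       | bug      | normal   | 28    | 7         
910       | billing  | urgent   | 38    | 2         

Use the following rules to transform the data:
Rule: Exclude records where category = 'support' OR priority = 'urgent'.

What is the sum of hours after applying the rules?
226

Step 1: Find records where category = 'support' OR priority = 'urgent'
Step 2: 2 records match, summing to 50
Step 3: Original sum: 276
Step 4: Remaining sum = 276 - 50 = 226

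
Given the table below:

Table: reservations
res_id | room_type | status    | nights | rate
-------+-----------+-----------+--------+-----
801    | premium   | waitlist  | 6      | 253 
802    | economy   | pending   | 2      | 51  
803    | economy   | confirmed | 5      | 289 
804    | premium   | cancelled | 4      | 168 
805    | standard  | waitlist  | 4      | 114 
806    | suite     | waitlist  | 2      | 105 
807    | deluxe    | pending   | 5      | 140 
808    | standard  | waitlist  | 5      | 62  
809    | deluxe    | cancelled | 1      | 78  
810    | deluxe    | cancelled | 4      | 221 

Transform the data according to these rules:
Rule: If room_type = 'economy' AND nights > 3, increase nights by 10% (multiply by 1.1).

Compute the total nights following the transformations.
38.5

Step 1: Find records where room_type = 'economy' AND nights > 3
Step 2: 1 records match, summing to 5
Step 3: After multiplier: 5 × 1.1 = 5.5
Step 4: Unaffected records sum: 33
Step 5: Final sum = 5.5 + 33 = 38.5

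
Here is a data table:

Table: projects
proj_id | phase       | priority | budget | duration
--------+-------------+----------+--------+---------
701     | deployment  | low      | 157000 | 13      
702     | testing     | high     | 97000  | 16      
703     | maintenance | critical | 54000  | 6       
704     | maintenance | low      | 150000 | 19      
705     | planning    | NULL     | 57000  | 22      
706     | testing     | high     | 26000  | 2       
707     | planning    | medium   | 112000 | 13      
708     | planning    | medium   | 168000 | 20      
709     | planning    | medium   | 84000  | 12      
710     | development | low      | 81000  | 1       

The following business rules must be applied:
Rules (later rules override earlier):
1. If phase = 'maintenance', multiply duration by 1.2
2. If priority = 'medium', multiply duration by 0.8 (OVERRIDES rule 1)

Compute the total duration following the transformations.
120.0

Step 1: Rule 2 takes priority for records with priority = 'medium'
  - 3 records: 45 × 0.8 = 36.0
Step 2: Rule 1 applies to remaining records with phase = 'maintenance'
  - 2 records: 25 × 1.2 = 30.0
Step 3: Other records unchanged: 54
Step 4: Final sum = 36.0 + 30.0 + 54 = 120.0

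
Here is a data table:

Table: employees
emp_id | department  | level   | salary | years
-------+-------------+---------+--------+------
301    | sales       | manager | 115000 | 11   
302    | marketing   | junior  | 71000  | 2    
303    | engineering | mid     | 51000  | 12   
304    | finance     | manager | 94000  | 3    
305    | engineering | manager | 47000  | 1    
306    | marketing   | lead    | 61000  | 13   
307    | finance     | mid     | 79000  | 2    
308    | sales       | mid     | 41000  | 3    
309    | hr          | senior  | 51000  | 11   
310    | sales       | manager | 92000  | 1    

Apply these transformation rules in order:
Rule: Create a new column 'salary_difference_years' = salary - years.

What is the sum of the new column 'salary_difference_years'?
701941

Step 1: For each record, compute salary - years
Example calculations:
  115000 - 11 = 114989
  71000 - 2 = 70998
  51000 - 12 = 50988
  ...
Step 2: Sum all derived values
Step 3: Total = 701941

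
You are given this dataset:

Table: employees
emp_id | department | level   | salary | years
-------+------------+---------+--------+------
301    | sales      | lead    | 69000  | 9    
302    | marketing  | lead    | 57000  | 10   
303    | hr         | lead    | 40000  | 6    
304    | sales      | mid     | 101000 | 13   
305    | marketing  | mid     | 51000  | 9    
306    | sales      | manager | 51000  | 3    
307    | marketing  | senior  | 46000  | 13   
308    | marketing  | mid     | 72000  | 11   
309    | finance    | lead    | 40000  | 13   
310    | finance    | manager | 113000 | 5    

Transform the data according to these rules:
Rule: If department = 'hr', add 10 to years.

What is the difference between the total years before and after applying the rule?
10

Step 1: Original sum of years = 92
Step 2: 1 records have department = 'hr'
Step 3: Each affected record changes by 10
Step 4: Total change = 1 × 10 = 10
Step 5: New sum = 92 + 10 = 102
Step 6: Difference = |102 - 92| = 10
        (Sum increased by 10)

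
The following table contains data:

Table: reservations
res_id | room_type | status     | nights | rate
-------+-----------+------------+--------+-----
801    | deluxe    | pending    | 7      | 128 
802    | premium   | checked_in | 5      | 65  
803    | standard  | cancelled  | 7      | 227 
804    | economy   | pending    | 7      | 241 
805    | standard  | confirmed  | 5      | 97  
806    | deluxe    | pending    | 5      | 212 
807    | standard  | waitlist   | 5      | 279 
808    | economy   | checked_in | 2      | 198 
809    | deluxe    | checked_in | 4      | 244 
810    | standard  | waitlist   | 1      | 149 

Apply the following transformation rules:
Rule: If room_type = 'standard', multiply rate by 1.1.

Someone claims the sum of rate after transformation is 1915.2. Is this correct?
Yes, the result is correct.

Step 1: Calculate the correct sum after transformation
Step 2: Apply multiplier 1.1 to records where room_type = 'standard'
Step 3: Correct result = 1915.2
Step 4: Claimed result = 1915.2
Step 5: 1915.2 = 1915.2 ✓
Conclusion: The claimed result is correct.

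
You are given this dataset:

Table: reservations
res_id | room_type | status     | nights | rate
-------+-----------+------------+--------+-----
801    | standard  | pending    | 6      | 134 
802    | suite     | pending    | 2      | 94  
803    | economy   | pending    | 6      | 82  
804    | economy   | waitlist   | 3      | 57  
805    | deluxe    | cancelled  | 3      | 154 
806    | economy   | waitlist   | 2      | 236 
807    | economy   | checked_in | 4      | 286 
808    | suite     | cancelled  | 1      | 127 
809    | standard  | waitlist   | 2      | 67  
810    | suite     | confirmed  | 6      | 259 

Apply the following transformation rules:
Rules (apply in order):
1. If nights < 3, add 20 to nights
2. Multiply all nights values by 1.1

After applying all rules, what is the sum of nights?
126.5

Step 1: Apply Rule 1 - Add 20 to records with nights < 3
  - 4 records affected: 7 + (4 × 20) = 87
  - Unaffected records: 28
  - Sum after Rule 1: 115
Step 2: Apply Rule 2 - Multiply all by 1.1
  - 115 × 1.1 = 126.5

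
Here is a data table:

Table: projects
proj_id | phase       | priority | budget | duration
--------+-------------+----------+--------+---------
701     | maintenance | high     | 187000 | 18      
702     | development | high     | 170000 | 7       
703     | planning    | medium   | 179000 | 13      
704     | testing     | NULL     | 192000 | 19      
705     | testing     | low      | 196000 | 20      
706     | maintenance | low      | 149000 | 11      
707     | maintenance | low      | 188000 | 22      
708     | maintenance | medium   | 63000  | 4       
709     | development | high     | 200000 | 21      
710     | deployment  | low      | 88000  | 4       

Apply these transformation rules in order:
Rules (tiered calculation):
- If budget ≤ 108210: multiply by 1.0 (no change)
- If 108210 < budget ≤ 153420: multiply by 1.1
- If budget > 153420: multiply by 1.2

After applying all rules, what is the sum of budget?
1889300.0

Step 1: Tier 1 (budget ≤ 108210): 2 records, sum = 151000 × 1.0 = 151000.0
Step 2: Tier 2 (108210 < budget ≤ 153420): 1 records, sum = 149000 × 1.1 = 163900.0
Step 3: Tier 3 (budget > 153420): 7 records, sum = 1312000 × 1.2 = 1574400.0
Step 4: Final sum = 151000.0 + 163900.0 + 1574400.0 = 1889300.0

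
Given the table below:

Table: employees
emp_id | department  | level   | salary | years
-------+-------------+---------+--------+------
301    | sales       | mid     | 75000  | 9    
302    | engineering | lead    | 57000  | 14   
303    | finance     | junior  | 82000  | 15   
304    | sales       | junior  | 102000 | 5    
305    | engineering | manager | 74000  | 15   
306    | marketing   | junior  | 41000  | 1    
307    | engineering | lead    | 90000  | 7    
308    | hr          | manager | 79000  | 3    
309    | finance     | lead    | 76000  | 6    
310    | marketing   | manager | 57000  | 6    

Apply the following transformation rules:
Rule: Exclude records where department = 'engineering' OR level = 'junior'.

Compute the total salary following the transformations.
287000

Step 1: Find records where department = 'engineering' OR level = 'junior'
Step 2: 6 records match, summing to 446000
Step 3: Original sum: 733000
Step 4: Remaining sum = 733000 - 446000 = 287000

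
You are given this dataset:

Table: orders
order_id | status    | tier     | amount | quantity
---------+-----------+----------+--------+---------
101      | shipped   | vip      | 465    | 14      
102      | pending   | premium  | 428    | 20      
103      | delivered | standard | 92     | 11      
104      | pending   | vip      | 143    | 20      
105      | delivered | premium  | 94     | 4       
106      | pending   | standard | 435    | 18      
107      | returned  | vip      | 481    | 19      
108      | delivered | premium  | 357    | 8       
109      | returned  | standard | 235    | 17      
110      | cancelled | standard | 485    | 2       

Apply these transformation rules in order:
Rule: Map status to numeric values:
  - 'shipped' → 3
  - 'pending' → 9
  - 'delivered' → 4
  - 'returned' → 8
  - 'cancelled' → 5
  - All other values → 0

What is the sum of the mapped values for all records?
63

Step 1: Apply mapping to each record
Step 2: Count by status:
  'shipped': 1 records × 3 = 3
  'pending': 3 records × 9 = 27
  'delivered': 3 records × 4 = 12
  'returned': 2 records × 8 = 16
  'cancelled': 1 records × 5 = 5
Step 3: Sum all mapped values = 63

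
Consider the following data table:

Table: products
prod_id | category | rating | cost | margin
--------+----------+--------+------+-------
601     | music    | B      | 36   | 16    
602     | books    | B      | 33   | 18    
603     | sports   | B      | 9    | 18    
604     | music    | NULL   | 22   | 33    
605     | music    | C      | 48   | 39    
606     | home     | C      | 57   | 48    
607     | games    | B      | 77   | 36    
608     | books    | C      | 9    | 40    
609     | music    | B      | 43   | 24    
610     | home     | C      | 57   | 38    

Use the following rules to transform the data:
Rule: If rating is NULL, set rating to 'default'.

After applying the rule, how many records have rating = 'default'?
1

Step 1: Count records where rating IS NULL
Step 2: Found 1 records with NULL rating
Step 3: These records will have rating set to 'default'
Step 4: Records already having rating = 'default': 0
Step 5: Answer: 1 + 0 = 1 records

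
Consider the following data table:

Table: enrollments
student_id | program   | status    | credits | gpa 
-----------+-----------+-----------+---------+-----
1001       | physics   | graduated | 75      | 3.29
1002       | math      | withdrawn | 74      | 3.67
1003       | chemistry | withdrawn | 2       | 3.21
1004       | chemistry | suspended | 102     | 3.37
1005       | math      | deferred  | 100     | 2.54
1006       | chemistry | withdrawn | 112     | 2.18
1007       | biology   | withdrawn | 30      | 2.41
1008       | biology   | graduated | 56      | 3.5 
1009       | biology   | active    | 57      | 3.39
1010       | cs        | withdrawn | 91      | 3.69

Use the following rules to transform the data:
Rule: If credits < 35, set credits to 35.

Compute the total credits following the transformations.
737

Step 1: 2 records have credits < 35
Step 2: These records originally summed to 32
Step 3: After setting to minimum: 2 × 35 = 70
Step 4: Unaffected records sum: 667
Step 5: Final sum = 70 + 667 = 737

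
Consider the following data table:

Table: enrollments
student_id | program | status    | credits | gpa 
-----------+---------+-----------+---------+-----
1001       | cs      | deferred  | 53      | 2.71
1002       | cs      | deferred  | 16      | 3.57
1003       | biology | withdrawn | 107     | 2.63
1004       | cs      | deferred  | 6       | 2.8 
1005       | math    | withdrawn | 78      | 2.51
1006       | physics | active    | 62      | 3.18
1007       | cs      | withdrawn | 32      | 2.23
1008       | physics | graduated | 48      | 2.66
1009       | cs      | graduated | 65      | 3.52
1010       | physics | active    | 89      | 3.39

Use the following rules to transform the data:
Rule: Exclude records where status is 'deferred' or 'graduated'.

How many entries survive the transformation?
5

Step 1: Count records to exclude
  - 3 (deferred) + 2 (graduated) = 5 records
Step 2: Total records: 10
Step 3: Remaining = 10 - 5 = 5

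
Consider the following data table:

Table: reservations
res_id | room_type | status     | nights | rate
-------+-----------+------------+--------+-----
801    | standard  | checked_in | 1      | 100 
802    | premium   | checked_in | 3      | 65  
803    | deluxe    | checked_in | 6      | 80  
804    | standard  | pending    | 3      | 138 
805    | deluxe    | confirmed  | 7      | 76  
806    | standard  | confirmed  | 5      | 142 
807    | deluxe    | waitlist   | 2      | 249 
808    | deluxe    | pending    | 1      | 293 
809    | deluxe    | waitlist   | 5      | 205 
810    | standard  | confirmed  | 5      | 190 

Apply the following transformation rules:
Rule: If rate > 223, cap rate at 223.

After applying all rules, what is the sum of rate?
1442

Step 1: 2 records have rate > 223
Step 2: These records originally summed to 542
Step 3: After capping: 2 × 223 = 446
Step 4: Unaffected records sum: 996
Step 5: Final sum = 446 + 996 = 1442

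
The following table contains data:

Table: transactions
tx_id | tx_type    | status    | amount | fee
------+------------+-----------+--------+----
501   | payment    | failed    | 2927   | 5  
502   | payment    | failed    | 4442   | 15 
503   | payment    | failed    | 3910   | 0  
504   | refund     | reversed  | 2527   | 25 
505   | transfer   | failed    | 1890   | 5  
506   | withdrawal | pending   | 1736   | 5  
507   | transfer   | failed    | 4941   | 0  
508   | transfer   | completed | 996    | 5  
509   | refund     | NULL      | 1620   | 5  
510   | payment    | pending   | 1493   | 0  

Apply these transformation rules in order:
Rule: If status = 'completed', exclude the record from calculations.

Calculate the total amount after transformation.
25486

Step 1: Identify records where status = 'completed'
Step 2: The excluded records sum to 996
Step 3: Original total amount = 26482
Step 4: Remaining total = 26482 - 996 = 25486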